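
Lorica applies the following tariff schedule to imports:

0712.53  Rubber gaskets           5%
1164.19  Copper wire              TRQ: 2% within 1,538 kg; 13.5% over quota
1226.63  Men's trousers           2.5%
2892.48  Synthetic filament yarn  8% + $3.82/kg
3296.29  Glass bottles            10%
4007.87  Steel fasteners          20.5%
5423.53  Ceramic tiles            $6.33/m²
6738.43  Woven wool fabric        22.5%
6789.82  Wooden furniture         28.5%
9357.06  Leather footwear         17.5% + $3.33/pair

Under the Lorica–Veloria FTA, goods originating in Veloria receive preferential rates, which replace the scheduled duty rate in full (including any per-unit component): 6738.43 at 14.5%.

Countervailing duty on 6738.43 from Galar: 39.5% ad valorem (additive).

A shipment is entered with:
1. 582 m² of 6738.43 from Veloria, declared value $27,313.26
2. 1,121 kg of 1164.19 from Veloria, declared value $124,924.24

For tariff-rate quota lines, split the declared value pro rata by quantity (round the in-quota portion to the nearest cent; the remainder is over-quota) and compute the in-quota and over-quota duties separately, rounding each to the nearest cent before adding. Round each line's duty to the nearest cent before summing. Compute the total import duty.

$6,458.90

Line 1 (6738.43, Veloria, 582 m², $27,313.26):
Base rate for 6738.43 is 22.5%.
Origin Veloria qualifies under the Lorica–Veloria agreement and 6738.43 is covered: preferential rate 14.5% applies instead.
The additional-duty order on 6738.43 targets Galar, not Veloria; it does not apply.
Duty = $27,313.26 × 14.5% = $3,960.42.
Line 2 (1164.19, Veloria, 1,121 kg, $124,924.24):
Code 1164.19 is under a tariff-rate quota (threshold 1,538 kg). Quantity 1,121 kg is within the quota, so the in-quota rate 2% applies to the full value.
Duty = $124,924.24 × 2% = $2,498.48.
Total = $3,960.42 + $2,498.48 = $6,458.90.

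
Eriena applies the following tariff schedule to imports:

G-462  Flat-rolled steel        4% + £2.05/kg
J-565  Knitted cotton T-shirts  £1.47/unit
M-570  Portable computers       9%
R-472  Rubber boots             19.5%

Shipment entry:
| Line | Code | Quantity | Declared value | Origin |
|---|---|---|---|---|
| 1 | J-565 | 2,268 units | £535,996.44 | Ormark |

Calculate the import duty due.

Line 1 (J-565, Ormark, 2,268 units, £535,996.44):
Base rate for J-565 is £1.47/unit.
Duty = 2,268 × £1.47 = £3,333.96.

£3,333.96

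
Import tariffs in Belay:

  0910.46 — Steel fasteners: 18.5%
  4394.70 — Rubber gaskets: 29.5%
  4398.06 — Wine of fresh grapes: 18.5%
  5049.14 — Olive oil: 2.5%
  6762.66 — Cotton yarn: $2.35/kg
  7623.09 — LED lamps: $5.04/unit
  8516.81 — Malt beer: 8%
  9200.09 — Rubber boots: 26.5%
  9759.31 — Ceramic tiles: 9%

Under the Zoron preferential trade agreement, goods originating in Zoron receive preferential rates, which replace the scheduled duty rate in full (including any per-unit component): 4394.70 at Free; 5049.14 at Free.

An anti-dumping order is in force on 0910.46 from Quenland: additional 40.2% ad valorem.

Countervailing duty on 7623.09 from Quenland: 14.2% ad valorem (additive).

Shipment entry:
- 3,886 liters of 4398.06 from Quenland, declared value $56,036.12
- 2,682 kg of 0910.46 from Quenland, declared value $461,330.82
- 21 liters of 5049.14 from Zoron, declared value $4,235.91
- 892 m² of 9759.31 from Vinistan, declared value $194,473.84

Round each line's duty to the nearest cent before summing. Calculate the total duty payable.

Line 1 (4398.06, Quenland, 3,886 liters, $56,036.12):
Base rate for 4398.06 is 18.5%.
Duty = $56,036.12 × 18.5% = $10,366.68.
Line 2 (0910.46, Quenland, 2,682 kg, $461,330.82):
Base rate for 0910.46 is 18.5%.
Additional duty on 0910.46 from Quenland: +40.2%. Applied ad valorem rate: 18.5% + 40.2% = 58.7%.
Duty = $461,330.82 × 58.7% = $270,801.19.
Line 3 (5049.14, Zoron, 21 liters, $4,235.91):
Base rate for 5049.14 is 2.5%.
Origin Zoron qualifies under the Belay–Zoron agreement and 5049.14 is covered: preferential rate Free applies instead.
Duty = $4,235.91 × 0% = $0.00.
Line 4 (9759.31, Vinistan, 892 m², $194,473.84):
Base rate for 9759.31 is 9%.
Duty = $194,473.84 × 9% = $17,502.65.
Total = $10,366.68 + $270,801.19 + $0.00 + $17,502.65 = $298,670.52.

$298,670.52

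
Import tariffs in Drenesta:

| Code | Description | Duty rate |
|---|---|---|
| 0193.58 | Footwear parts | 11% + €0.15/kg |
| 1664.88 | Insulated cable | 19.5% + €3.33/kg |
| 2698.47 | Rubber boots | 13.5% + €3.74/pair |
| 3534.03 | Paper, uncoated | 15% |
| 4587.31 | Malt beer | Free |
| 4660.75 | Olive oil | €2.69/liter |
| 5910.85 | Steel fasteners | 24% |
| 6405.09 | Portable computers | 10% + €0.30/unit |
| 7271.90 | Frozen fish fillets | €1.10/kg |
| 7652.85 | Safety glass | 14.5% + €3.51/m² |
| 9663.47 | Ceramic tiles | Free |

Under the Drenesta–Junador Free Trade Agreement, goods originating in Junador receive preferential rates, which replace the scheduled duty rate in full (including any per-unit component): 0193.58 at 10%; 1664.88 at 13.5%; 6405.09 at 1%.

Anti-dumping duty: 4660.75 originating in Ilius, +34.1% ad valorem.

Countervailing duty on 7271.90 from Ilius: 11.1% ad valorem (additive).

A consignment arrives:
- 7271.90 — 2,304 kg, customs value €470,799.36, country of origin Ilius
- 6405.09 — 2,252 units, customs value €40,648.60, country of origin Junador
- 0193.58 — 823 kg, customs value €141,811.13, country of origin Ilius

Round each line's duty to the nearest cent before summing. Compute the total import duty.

€70,922.29

Line 1 (7271.90, Ilius, 2,304 kg, €470,799.36):
Base rate for 7271.90 is €1.10/kg.
Additional duty on 7271.90 from Ilius: +11.1% ad valorem. Applied ad valorem rate = 11.1%.
Duty = €470,799.36 × 11.1% + 2,304 × €1.10 = €54,793.13.
Line 2 (6405.09, Junador, 2,252 units, €40,648.60):
Base rate for 6405.09 is 10% + €0.30/unit.
Origin Junador qualifies under the Drenesta–Junador agreement and 6405.09 is covered: preferential rate 1% applies instead.
Duty = €40,648.60 × 1% = €406.49.
Line 3 (0193.58, Ilius, 823 kg, €141,811.13):
Base rate for 0193.58 is 11% + €0.15/kg.
0193.58 has an FTA preferential rate, but origin Ilius is not Junador; base rate stands.
Duty = €141,811.13 × 11% + 823 × €0.15 = €15,722.67.
Total = €54,793.13 + €406.49 + €15,722.67 = €70,922.29.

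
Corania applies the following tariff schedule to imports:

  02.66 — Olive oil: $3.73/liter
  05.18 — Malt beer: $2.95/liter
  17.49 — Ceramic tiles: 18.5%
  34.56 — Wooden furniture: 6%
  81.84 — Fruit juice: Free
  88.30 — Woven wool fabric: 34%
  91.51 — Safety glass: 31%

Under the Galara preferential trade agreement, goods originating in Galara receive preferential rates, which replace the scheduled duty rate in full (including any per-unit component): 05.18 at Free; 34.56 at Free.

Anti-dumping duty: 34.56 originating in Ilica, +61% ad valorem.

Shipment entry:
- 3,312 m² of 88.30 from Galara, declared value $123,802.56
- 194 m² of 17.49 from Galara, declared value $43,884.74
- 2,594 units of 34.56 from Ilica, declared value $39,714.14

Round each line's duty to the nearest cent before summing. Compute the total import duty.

Line 1 (88.30, Galara, 3,312 m², $123,802.56):
Base rate for 88.30 is 34%.
Origin Galara is the FTA partner but 88.30 is not on the preference list; base rate stands.
Duty = $123,802.56 × 34% = $42,092.87.
Line 2 (17.49, Galara, 194 m², $43,884.74):
Base rate for 17.49 is 18.5%.
Origin Galara is the FTA partner but 17.49 is not on the preference list; base rate stands.
Duty = $43,884.74 × 18.5% = $8,118.68.
Line 3 (34.56, Ilica, 2,594 units, $39,714.14):
Base rate for 34.56 is 6%.
34.56 has an FTA preferential rate, but origin Ilica is not Galara; base rate stands.
Additional duty on 34.56 from Ilica: +61%. Applied ad valorem rate: 6% + 61% = 67%.
Duty = $39,714.14 × 67% = $26,608.47.
Total = $42,092.87 + $8,118.68 + $26,608.47 = $76,820.02.

$76,820.02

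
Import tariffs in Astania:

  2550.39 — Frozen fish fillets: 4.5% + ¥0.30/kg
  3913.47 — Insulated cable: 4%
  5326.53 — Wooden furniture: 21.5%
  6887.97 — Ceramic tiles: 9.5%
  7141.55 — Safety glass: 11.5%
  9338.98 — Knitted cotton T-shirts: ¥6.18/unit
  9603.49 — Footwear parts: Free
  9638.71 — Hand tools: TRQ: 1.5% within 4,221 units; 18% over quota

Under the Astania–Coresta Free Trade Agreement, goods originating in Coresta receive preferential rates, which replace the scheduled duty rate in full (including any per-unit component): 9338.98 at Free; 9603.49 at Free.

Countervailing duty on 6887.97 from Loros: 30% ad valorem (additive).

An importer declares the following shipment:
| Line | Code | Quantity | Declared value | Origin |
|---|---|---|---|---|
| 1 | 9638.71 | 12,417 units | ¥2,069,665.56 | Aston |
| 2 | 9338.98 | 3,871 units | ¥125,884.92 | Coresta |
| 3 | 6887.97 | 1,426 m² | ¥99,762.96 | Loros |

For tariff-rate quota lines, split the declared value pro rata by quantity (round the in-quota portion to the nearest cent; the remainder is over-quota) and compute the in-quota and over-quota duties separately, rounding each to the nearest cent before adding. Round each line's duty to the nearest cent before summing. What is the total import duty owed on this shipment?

Line 1 (9638.71, Aston, 12,417 units, ¥2,069,665.56):
Code 9638.71 is under a tariff-rate quota (threshold 4,221 units). In-quota: 4,221 units at 1.5%; over-quota: 8,196 units at 18%.
Pro-rata value split: in-quota = ¥2,069,665.56 × 4,221/12,417 = ¥703,556.28; over-quota = ¥2,069,665.56 − ¥703,556.28 = ¥1,366,109.28.
In-quota duty = ¥703,556.28 × 1.5% = ¥10,553.34. Over-quota duty = ¥1,366,109.28 × 18% = ¥245,899.67.
Line duty = ¥10,553.34 + ¥245,899.67 = ¥256,453.01.
Line 2 (9338.98, Coresta, 3,871 units, ¥125,884.92):
Base rate for 9338.98 is ¥6.18/unit.
Origin Coresta qualifies under the Astania–Coresta agreement and 9338.98 is covered: preferential rate Free applies instead.
Duty = ¥125,884.92 × 0% = ¥0.00.
Line 3 (6887.97, Loros, 1,426 m², ¥99,762.96):
Base rate for 6887.97 is 9.5%.
Additional duty on 6887.97 from Loros: +30%. Applied ad valorem rate: 9.5% + 30% = 39.5%.
Duty = ¥99,762.96 × 39.5% = ¥39,406.37.
Total = ¥256,453.01 + ¥0.00 + ¥39,406.37 = ¥295,859.38.

¥295,859.38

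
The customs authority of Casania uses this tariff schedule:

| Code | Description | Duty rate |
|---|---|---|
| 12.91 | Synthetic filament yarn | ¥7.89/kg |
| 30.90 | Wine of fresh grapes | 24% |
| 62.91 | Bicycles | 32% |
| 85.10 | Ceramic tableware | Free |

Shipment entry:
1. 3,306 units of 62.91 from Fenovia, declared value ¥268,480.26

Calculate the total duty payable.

Line 1 (62.91, Fenovia, 3,306 units, ¥268,480.26):
Base rate for 62.91 is 32%.
Duty = ¥268,480.26 × 32% = ¥85,913.68.

¥85,913.68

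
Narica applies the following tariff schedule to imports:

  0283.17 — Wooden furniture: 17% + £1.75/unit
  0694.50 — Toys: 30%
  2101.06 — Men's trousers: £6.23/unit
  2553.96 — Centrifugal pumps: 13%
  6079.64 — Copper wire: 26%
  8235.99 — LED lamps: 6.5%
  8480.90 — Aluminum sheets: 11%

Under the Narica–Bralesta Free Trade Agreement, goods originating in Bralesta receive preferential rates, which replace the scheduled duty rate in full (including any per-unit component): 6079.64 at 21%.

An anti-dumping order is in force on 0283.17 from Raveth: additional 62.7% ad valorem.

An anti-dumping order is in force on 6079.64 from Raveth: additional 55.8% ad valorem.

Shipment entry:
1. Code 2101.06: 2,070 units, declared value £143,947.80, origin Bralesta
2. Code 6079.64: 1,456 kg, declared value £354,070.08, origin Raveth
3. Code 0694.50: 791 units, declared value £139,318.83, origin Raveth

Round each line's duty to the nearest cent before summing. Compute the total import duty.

£344,321.08

Line 1 (2101.06, Bralesta, 2,070 units, £143,947.80):
Base rate for 2101.06 is £6.23/unit.
Origin Bralesta is the FTA partner but 2101.06 is not on the preference list; base rate stands.
Duty = 2,070 × £6.23 = £12,896.10.
Line 2 (6079.64, Raveth, 1,456 kg, £354,070.08):
Base rate for 6079.64 is 26%.
6079.64 has an FTA preferential rate, but origin Raveth is not Bralesta; base rate stands.
Additional duty on 6079.64 from Raveth: +55.8%. Applied ad valorem rate: 26% + 55.8% = 81.8%.
Duty = £354,070.08 × 81.8% = £289,629.33.
Line 3 (0694.50, Raveth, 791 units, £139,318.83):
Base rate for 0694.50 is 30%.
Duty = £139,318.83 × 30% = £41,795.65.
Total = £12,896.10 + £289,629.33 + £41,795.65 = £344,321.08.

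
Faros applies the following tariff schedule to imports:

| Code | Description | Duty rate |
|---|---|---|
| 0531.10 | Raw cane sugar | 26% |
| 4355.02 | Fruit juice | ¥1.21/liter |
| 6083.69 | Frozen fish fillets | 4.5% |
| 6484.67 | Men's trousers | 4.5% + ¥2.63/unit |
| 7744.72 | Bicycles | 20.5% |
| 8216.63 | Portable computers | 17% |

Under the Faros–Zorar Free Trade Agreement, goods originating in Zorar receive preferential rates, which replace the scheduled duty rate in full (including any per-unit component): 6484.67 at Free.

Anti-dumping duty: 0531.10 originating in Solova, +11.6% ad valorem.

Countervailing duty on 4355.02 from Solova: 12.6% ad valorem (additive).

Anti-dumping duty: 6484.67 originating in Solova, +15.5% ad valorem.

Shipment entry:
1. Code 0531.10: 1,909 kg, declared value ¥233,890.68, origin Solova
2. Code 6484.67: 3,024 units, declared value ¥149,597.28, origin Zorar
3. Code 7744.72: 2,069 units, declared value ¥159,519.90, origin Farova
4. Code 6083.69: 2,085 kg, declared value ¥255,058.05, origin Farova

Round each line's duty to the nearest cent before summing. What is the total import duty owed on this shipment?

Line 1 (0531.10, Solova, 1,909 kg, ¥233,890.68):
Base rate for 0531.10 is 26%.
Additional duty on 0531.10 from Solova: +11.6%. Applied ad valorem rate: 26% + 11.6% = 37.6%.
Duty = ¥233,890.68 × 37.6% = ¥87,942.90.
Line 2 (6484.67, Zorar, 3,024 units, ¥149,597.28):
Base rate for 6484.67 is 4.5% + ¥2.63/unit.
Origin Zorar qualifies under the Faros–Zorar agreement and 6484.67 is covered: preferential rate Free applies instead.
The additional-duty order on 6484.67 targets Solova, not Zorar; it does not apply.
Duty = ¥149,597.28 × 0% = ¥0.00.
Line 3 (7744.72, Farova, 2,069 units, ¥159,519.90):
Base rate for 7744.72 is 20.5%.
Duty = ¥159,519.90 × 20.5% = ¥32,701.58.
Line 4 (6083.69, Farova, 2,085 kg, ¥255,058.05):
Base rate for 6083.69 is 4.5%.
Duty = ¥255,058.05 × 4.5% = ¥11,477.61.
Total = ¥87,942.90 + ¥0.00 + ¥32,701.58 + ¥11,477.61 = ¥132,122.09.

¥132,122.09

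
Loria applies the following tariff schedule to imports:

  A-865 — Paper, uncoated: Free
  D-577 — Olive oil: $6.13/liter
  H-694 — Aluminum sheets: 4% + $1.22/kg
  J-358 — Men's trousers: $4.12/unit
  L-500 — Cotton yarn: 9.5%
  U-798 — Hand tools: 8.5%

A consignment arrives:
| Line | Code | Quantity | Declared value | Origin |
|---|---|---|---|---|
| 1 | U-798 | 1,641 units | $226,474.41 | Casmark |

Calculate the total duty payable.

$19,250.32

Line 1 (U-798, Casmark, 1,641 units, $226,474.41):
Base rate for U-798 is 8.5%.
Duty = $226,474.41 × 8.5% = $19,250.32.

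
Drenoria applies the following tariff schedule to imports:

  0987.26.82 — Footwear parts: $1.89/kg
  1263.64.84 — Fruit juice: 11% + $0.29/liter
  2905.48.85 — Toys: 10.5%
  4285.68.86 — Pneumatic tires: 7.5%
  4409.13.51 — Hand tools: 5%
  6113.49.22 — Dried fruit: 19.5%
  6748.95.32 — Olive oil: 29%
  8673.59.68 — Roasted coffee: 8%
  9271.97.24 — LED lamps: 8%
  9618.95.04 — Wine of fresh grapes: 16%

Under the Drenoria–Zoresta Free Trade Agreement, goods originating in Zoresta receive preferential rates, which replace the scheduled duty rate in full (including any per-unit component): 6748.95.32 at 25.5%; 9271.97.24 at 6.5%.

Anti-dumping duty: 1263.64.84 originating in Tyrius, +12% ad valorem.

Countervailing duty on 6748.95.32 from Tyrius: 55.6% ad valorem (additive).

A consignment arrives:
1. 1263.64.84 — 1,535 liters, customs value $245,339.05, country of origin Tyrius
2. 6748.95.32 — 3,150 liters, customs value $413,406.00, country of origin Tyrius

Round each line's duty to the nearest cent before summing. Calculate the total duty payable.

$406,614.61

Line 1 (1263.64.84, Tyrius, 1,535 liters, $245,339.05):
Base rate for 1263.64.84 is 11% + $0.29/liter.
Additional duty on 1263.64.84 from Tyrius: +12%. Applied ad valorem rate: 11% + 12% = 23%.
Duty = $245,339.05 × 23% + 1,535 × $0.29 = $56,873.13.
Line 2 (6748.95.32, Tyrius, 3,150 liters, $413,406.00):
Base rate for 6748.95.32 is 29%.
6748.95.32 has an FTA preferential rate, but origin Tyrius is not Zoresta; base rate stands.
Additional duty on 6748.95.32 from Tyrius: +55.6%. Applied ad valorem rate: 29% + 55.6% = 84.6%.
Duty = $413,406.00 × 84.6% = $349,741.48.
Total = $56,873.13 + $349,741.48 = $406,614.61.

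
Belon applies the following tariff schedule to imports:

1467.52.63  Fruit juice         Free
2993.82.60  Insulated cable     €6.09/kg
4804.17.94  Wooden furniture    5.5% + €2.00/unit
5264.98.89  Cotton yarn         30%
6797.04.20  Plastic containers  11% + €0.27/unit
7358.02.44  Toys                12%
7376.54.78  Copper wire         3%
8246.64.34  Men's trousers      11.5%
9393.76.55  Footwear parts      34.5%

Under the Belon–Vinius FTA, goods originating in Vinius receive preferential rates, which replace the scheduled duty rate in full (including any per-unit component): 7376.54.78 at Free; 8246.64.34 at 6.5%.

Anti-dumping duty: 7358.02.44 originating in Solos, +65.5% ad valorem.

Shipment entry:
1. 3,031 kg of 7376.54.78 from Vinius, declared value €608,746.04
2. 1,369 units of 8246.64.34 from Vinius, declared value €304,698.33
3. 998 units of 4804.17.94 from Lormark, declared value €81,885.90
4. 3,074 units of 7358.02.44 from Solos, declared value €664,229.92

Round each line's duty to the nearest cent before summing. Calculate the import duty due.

€541,083.30

Line 1 (7376.54.78, Vinius, 3,031 kg, €608,746.04):
Base rate for 7376.54.78 is 3%.
Origin Vinius qualifies under the Belon–Vinius agreement and 7376.54.78 is covered: preferential rate Free applies instead.
Duty = €608,746.04 × 0% = €0.00.
Line 2 (8246.64.34, Vinius, 1,369 units, €304,698.33):
Base rate for 8246.64.34 is 11.5%.
Origin Vinius qualifies under the Belon–Vinius agreement and 8246.64.34 is covered: preferential rate 6.5% applies instead.
Duty = €304,698.33 × 6.5% = €19,805.39.
Line 3 (4804.17.94, Lormark, 998 units, €81,885.90):
Base rate for 4804.17.94 is 5.5% + €2.00/unit.
Duty = €81,885.90 × 5.5% + 998 × €2.00 = €6,499.72.
Line 4 (7358.02.44, Solos, 3,074 units, €664,229.92):
Base rate for 7358.02.44 is 12%.
Additional duty on 7358.02.44 from Solos: +65.5%. Applied ad valorem rate: 12% + 65.5% = 77.5%.
Duty = €664,229.92 × 77.5% = €514,778.19.
Total = €0.00 + €19,805.39 + €6,499.72 + €514,778.19 = €541,083.30.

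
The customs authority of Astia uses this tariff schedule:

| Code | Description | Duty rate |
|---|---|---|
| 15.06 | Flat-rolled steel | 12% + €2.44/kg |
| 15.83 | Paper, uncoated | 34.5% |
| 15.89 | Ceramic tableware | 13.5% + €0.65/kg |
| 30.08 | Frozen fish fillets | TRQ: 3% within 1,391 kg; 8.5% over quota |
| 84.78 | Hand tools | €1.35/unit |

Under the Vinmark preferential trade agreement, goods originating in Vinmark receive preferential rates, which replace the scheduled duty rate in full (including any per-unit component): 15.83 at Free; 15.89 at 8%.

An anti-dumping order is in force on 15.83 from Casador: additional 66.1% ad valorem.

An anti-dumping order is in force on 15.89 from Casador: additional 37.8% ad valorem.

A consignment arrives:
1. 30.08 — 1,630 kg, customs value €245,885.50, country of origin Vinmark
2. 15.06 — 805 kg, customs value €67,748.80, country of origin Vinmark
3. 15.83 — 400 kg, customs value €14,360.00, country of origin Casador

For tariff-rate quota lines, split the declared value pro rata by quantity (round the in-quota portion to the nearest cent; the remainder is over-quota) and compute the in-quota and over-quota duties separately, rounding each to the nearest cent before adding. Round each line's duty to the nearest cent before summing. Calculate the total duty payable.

€33,899.71

Line 1 (30.08, Vinmark, 1,630 kg, €245,885.50):
Code 30.08 is under a tariff-rate quota (threshold 1,391 kg). In-quota: 1,391 kg at 3%; over-quota: 239 kg at 8.5%.
Pro-rata value split: in-quota = €245,885.50 × 1,391/1,630 = €209,832.35; over-quota = €245,885.50 − €209,832.35 = €36,053.15.
In-quota duty = €209,832.35 × 3% = €6,294.97. Over-quota duty = €36,053.15 × 8.5% = €3,064.52.
Line duty = €6,294.97 + €3,064.52 = €9,359.49.
Line 2 (15.06, Vinmark, 805 kg, €67,748.80):
Base rate for 15.06 is 12% + €2.44/kg.
Origin Vinmark is the FTA partner but 15.06 is not on the preference list; base rate stands.
Duty = €67,748.80 × 12% + 805 × €2.44 = €10,094.06.
Line 3 (15.83, Casador, 400 kg, €14,360.00):
Base rate for 15.83 is 34.5%.
15.83 has an FTA preferential rate, but origin Casador is not Vinmark; base rate stands.
Additional duty on 15.83 from Casador: +66.1%. Applied ad valorem rate: 34.5% + 66.1% = 100.6%.
Duty = €14,360.00 × 100.6% = €14,446.16.
Total = €9,359.49 + €10,094.06 + €14,446.16 = €33,899.71.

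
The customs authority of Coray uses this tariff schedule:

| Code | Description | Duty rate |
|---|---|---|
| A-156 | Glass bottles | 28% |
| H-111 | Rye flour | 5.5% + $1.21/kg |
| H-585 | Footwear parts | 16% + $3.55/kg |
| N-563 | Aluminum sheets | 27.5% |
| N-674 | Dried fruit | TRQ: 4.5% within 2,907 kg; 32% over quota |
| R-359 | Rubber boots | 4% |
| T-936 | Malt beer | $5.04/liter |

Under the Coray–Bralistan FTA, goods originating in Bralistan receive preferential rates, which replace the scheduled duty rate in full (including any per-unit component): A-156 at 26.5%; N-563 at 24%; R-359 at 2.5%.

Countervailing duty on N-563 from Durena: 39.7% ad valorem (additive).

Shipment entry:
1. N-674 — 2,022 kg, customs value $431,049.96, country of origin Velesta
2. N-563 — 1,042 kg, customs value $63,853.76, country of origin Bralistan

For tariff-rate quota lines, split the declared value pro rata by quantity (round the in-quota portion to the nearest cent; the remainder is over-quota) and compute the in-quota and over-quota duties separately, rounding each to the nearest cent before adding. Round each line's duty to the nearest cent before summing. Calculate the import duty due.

$34,722.15

Line 1 (N-674, Velesta, 2,022 kg, $431,049.96):
Code N-674 is under a tariff-rate quota (threshold 2,907 kg). Quantity 2,022 kg is within the quota, so the in-quota rate 4.5% applies to the full value.
Duty = $431,049.96 × 4.5% = $19,397.25.
Line 2 (N-563, Bralistan, 1,042 kg, $63,853.76):
Base rate for N-563 is 27.5%.
Origin Bralistan qualifies under the Coray–Bralistan agreement and N-563 is covered: preferential rate 24% applies instead.
The additional-duty order on N-563 targets Durena, not Bralistan; it does not apply.
Duty = $63,853.76 × 24% = $15,324.90.
Total = $19,397.25 + $15,324.90 = $34,722.15.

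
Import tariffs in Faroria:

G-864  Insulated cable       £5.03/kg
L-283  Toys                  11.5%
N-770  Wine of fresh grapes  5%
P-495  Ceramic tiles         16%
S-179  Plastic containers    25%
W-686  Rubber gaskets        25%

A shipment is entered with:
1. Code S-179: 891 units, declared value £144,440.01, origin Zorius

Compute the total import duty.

£36,110.00

Line 1 (S-179, Zorius, 891 units, £144,440.01):
Base rate for S-179 is 25%.
Duty = £144,440.01 × 25% = £36,110.00.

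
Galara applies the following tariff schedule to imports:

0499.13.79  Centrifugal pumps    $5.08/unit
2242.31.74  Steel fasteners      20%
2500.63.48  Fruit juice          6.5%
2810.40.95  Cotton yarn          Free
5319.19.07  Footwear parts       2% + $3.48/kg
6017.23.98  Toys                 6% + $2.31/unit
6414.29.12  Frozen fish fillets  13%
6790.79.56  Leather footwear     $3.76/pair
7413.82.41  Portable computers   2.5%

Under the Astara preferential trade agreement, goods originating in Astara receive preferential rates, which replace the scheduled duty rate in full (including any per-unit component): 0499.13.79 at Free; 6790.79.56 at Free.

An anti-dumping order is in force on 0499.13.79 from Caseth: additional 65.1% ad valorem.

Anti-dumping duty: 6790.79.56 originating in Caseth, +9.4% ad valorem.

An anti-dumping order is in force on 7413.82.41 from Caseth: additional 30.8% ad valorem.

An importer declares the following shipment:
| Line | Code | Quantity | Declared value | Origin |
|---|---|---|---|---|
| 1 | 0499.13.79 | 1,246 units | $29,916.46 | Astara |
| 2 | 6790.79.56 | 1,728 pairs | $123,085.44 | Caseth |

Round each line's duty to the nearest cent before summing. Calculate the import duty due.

$18,067.31

Line 1 (0499.13.79, Astara, 1,246 units, $29,916.46):
Base rate for 0499.13.79 is $5.08/unit.
Origin Astara qualifies under the Galara–Astara agreement and 0499.13.79 is covered: preferential rate Free applies instead.
The additional-duty order on 0499.13.79 targets Caseth, not Astara; it does not apply.
Duty = $29,916.46 × 0% = $0.00.
Line 2 (6790.79.56, Caseth, 1,728 pairs, $123,085.44):
Base rate for 6790.79.56 is $3.76/pair.
6790.79.56 has an FTA preferential rate, but origin Caseth is not Astara; base rate stands.
Additional duty on 6790.79.56 from Caseth: +9.4% ad valorem. Applied ad valorem rate = 9.4%.
Duty = $123,085.44 × 9.4% + 1,728 × $3.76 = $18,067.31.
Total = $0.00 + $18,067.31 = $18,067.31.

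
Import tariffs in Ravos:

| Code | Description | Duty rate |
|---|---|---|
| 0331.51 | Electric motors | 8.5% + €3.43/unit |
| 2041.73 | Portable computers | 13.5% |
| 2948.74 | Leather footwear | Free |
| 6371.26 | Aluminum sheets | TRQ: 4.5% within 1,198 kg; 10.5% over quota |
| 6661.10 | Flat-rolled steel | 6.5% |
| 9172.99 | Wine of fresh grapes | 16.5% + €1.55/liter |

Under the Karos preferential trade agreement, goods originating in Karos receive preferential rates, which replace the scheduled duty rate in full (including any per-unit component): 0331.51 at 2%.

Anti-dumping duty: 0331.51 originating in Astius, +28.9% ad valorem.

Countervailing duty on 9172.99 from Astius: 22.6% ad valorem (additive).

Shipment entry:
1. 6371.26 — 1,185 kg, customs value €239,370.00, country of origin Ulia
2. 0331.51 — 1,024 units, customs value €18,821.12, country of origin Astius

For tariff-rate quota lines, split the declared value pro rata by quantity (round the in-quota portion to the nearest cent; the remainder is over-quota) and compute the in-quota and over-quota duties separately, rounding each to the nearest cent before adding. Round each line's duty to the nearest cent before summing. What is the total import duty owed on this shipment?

€21,323.07

Line 1 (6371.26, Ulia, 1,185 kg, €239,370.00):
Code 6371.26 is under a tariff-rate quota (threshold 1,198 kg). Quantity 1,185 kg is within the quota, so the in-quota rate 4.5% applies to the full value.
Duty = €239,370.00 × 4.5% = €10,771.65.
Line 2 (0331.51, Astius, 1,024 units, €18,821.12):
Base rate for 0331.51 is 8.5% + €3.43/unit.
0331.51 has an FTA preferential rate, but origin Astius is not Karos; base rate stands.
Additional duty on 0331.51 from Astius: +28.9%. Applied ad valorem rate: 8.5% + 28.9% = 37.4%.
Duty = €18,821.12 × 37.4% + 1,024 × €3.43 = €10,551.42.
Total = €10,771.65 + €10,551.42 = €21,323.07.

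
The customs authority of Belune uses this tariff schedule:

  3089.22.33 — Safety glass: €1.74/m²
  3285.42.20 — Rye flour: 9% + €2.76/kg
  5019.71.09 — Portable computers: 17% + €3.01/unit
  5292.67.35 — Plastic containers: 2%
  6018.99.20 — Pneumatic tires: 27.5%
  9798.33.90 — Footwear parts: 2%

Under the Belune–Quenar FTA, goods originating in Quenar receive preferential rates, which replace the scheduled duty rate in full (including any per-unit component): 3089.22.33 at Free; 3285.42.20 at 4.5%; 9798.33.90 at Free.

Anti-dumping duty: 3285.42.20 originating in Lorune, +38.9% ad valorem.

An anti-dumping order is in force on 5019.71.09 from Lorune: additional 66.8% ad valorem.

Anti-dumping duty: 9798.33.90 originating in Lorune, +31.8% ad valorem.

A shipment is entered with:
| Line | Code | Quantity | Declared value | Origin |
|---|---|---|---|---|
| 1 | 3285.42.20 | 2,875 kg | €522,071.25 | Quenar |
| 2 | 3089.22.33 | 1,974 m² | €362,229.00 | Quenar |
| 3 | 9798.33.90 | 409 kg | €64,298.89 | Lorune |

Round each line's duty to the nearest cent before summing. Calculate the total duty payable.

Line 1 (3285.42.20, Quenar, 2,875 kg, €522,071.25):
Base rate for 3285.42.20 is 9% + €2.76/kg.
Origin Quenar qualifies under the Belune–Quenar agreement and 3285.42.20 is covered: preferential rate 4.5% applies instead.
The additional-duty order on 3285.42.20 targets Lorune, not Quenar; it does not apply.
Duty = €522,071.25 × 4.5% = €23,493.21.
Line 2 (3089.22.33, Quenar, 1,974 m², €362,229.00):
Base rate for 3089.22.33 is €1.74/m².
Origin Quenar qualifies under the Belune–Quenar agreement and 3089.22.33 is covered: preferential rate Free applies instead.
Duty = €362,229.00 × 0% = €0.00.
Line 3 (9798.33.90, Lorune, 409 kg, €64,298.89):
Base rate for 9798.33.90 is 2%.
9798.33.90 has an FTA preferential rate, but origin Lorune is not Quenar; base rate stands.
Additional duty on 9798.33.90 from Lorune: +31.8%. Applied ad valorem rate: 2% + 31.8% = 33.8%.
Duty = €64,298.89 × 33.8% = €21,733.02.
Total = €23,493.21 + €0.00 + €21,733.02 = €45,226.23.

€45,226.23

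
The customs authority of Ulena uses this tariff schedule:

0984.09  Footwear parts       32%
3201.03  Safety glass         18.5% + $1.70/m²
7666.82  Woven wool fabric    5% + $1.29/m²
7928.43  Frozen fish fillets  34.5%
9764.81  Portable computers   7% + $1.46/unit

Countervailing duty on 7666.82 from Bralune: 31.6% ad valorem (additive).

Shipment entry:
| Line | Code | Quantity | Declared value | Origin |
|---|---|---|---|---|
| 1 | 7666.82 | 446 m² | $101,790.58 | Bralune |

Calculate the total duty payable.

Line 1 (7666.82, Bralune, 446 m², $101,790.58):
Base rate for 7666.82 is 5% + $1.29/m².
Additional duty on 7666.82 from Bralune: +31.6%. Applied ad valorem rate: 5% + 31.6% = 36.6%.
Duty = $101,790.58 × 36.6% + 446 × $1.29 = $37,830.69.

$37,830.69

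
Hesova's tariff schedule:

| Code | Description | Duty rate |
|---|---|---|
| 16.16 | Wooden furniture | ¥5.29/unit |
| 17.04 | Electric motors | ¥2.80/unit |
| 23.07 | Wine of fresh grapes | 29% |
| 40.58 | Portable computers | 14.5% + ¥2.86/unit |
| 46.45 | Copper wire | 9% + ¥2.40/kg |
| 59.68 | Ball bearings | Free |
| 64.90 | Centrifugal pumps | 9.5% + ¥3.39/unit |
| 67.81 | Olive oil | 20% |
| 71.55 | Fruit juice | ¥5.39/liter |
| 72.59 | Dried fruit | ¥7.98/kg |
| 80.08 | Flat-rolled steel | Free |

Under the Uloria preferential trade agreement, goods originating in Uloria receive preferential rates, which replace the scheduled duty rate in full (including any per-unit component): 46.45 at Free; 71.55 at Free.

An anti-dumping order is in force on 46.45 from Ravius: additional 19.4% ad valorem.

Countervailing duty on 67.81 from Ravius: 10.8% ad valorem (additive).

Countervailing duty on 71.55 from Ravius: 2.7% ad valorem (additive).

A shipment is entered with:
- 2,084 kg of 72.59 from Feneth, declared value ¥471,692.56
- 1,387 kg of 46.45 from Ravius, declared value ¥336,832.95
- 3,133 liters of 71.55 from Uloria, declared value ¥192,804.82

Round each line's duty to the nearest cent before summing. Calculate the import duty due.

¥115,619.68

Line 1 (72.59, Feneth, 2,084 kg, ¥471,692.56):
Base rate for 72.59 is ¥7.98/kg.
Duty = 2,084 × ¥7.98 = ¥16,630.32.
Line 2 (46.45, Ravius, 1,387 kg, ¥336,832.95):
Base rate for 46.45 is 9% + ¥2.40/kg.
46.45 has an FTA preferential rate, but origin Ravius is not Uloria; base rate stands.
Additional duty on 46.45 from Ravius: +19.4%. Applied ad valorem rate: 9% + 19.4% = 28.4%.
Duty = ¥336,832.95 × 28.4% + 1,387 × ¥2.40 = ¥98,989.36.
Line 3 (71.55, Uloria, 3,133 liters, ¥192,804.82):
Base rate for 71.55 is ¥5.39/liter.
Origin Uloria qualifies under the Hesova–Uloria agreement and 71.55 is covered: preferential rate Free applies instead.
The additional-duty order on 71.55 targets Ravius, not Uloria; it does not apply.
Duty = ¥192,804.82 × 0% = ¥0.00.
Total = ¥16,630.32 + ¥98,989.36 + ¥0.00 = ¥115,619.68.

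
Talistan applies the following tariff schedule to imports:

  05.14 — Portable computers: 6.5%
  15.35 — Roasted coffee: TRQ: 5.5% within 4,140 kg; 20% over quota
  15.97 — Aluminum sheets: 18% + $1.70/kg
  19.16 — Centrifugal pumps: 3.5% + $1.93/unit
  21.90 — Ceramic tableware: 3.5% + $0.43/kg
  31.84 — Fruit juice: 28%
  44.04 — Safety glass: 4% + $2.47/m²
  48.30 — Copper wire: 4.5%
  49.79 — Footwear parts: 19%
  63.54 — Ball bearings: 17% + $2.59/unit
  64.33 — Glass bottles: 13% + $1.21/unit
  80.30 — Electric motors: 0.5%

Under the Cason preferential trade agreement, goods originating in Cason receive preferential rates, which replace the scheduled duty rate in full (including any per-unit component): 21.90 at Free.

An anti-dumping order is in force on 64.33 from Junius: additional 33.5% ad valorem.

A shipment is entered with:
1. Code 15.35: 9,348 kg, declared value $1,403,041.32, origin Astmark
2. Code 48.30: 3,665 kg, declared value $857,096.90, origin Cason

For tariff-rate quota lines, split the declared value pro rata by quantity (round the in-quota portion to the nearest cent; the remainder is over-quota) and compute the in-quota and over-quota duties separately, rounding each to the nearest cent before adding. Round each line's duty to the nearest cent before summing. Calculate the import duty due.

Line 1 (15.35, Astmark, 9,348 kg, $1,403,041.32):
Code 15.35 is under a tariff-rate quota (threshold 4,140 kg). In-quota: 4,140 kg at 5.5%; over-quota: 5,208 kg at 20%.
Pro-rata value split: in-quota = $1,403,041.32 × 4,140/9,348 = $621,372.60; over-quota = $1,403,041.32 − $621,372.60 = $781,668.72.
In-quota duty = $621,372.60 × 5.5% = $34,175.49. Over-quota duty = $781,668.72 × 20% = $156,333.74.
Line duty = $34,175.49 + $156,333.74 = $190,509.23.
Line 2 (48.30, Cason, 3,665 kg, $857,096.90):
Base rate for 48.30 is 4.5%.
Origin Cason is the FTA partner but 48.30 is not on the preference list; base rate stands.
Duty = $857,096.90 × 4.5% = $38,569.36.
Total = $190,509.23 + $38,569.36 = $229,078.59.

$229,078.59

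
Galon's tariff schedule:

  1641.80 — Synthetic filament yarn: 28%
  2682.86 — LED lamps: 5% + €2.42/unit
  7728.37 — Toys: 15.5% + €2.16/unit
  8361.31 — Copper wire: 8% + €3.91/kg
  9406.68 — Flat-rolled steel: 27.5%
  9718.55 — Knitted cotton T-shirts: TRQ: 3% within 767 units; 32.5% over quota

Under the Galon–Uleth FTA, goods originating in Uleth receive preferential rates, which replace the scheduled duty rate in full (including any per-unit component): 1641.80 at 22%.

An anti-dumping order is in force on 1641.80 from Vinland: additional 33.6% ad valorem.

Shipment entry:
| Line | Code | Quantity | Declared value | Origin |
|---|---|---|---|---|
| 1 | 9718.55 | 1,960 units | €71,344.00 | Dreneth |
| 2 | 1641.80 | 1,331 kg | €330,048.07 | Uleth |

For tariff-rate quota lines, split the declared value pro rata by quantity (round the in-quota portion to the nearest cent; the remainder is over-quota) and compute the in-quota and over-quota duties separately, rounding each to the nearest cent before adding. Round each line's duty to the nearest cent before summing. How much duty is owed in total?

Line 1 (9718.55, Dreneth, 1,960 units, €71,344.00):
Code 9718.55 is under a tariff-rate quota (threshold 767 units). In-quota: 767 units at 3%; over-quota: 1,193 units at 32.5%.
Pro-rata value split: in-quota = €71,344.00 × 767/1,960 = €27,918.80; over-quota = €71,344.00 − €27,918.80 = €43,425.20.
In-quota duty = €27,918.80 × 3% = €837.56. Over-quota duty = €43,425.20 × 32.5% = €14,113.19.
Line duty = €837.56 + €14,113.19 = €14,950.75.
Line 2 (1641.80, Uleth, 1,331 kg, €330,048.07):
Base rate for 1641.80 is 28%.
Origin Uleth qualifies under the Galon–Uleth agreement and 1641.80 is covered: preferential rate 22% applies instead.
The additional-duty order on 1641.80 targets Vinland, not Uleth; it does not apply.
Duty = €330,048.07 × 22% = €72,610.58.
Total = €14,950.75 + €72,610.58 = €87,561.33.

€87,561.33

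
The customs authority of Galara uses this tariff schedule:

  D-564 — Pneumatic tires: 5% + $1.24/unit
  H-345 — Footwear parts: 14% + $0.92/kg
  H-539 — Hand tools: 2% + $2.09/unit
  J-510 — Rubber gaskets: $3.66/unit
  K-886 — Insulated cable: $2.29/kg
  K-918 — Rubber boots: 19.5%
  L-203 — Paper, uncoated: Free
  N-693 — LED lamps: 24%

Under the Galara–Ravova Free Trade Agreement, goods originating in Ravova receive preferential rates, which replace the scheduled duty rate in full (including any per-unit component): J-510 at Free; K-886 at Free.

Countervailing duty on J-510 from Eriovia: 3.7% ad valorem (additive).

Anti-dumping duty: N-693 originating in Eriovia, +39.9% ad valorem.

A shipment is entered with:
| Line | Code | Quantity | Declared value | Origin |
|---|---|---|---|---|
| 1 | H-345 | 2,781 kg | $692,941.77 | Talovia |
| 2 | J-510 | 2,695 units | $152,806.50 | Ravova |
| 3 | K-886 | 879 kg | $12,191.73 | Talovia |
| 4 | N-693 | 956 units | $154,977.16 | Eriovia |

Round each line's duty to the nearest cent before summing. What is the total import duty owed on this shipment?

$200,613.69

Line 1 (H-345, Talovia, 2,781 kg, $692,941.77):
Base rate for H-345 is 14% + $0.92/kg.
Duty = $692,941.77 × 14% + 2,781 × $0.92 = $99,570.37.
Line 2 (J-510, Ravova, 2,695 units, $152,806.50):
Base rate for J-510 is $3.66/unit.
Origin Ravova qualifies under the Galara–Ravova agreement and J-510 is covered: preferential rate Free applies instead.
The additional-duty order on J-510 targets Eriovia, not Ravova; it does not apply.
Duty = $152,806.50 × 0% = $0.00.
Line 3 (K-886, Talovia, 879 kg, $12,191.73):
Base rate for K-886 is $2.29/kg.
K-886 has an FTA preferential rate, but origin Talovia is not Ravova; base rate stands.
Duty = 879 × $2.29 = $2,012.91.
Line 4 (N-693, Eriovia, 956 units, $154,977.16):
Base rate for N-693 is 24%.
Additional duty on N-693 from Eriovia: +39.9%. Applied ad valorem rate: 24% + 39.9% = 63.9%.
Duty = $154,977.16 × 63.9% = $99,030.41.
Total = $99,570.37 + $0.00 + $2,012.91 + $99,030.41 = $200,613.69.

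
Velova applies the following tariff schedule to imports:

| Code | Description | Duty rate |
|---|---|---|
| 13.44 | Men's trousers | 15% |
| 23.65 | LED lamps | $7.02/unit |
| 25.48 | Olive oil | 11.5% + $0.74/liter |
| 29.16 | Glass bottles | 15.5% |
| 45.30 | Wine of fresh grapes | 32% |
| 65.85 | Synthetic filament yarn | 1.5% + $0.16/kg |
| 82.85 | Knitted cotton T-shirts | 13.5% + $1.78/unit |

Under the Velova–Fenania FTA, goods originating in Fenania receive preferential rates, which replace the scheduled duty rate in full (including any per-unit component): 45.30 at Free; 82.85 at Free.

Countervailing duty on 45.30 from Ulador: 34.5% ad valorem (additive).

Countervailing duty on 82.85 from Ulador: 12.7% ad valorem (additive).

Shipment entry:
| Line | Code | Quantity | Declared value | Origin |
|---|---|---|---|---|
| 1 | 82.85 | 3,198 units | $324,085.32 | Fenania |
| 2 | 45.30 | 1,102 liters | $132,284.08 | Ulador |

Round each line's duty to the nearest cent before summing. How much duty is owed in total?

$87,968.91

Line 1 (82.85, Fenania, 3,198 units, $324,085.32):
Base rate for 82.85 is 13.5% + $1.78/unit.
Origin Fenania qualifies under the Velova–Fenania agreement and 82.85 is covered: preferential rate Free applies instead.
The additional-duty order on 82.85 targets Ulador, not Fenania; it does not apply.
Duty = $324,085.32 × 0% = $0.00.
Line 2 (45.30, Ulador, 1,102 liters, $132,284.08):
Base rate for 45.30 is 32%.
45.30 has an FTA preferential rate, but origin Ulador is not Fenania; base rate stands.
Additional duty on 45.30 from Ulador: +34.5%. Applied ad valorem rate: 32% + 34.5% = 66.5%.
Duty = $132,284.08 × 66.5% = $87,968.91.
Total = $0.00 + $87,968.91 = $87,968.91.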